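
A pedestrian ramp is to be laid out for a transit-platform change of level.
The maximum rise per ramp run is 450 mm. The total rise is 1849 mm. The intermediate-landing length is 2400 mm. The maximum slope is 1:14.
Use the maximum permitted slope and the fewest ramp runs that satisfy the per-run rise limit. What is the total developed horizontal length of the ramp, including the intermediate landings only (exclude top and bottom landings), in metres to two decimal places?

1849 / 450 = 4.11, so 5 ramp runs are needed. That means 4 intermediate landings.
Ramp run (horizontal) at 1:14: 1849 × 14 = 25886 mm.
Intermediate landings: 4 × 2400 = 9600 mm.
Developed length = 25886 + 9600 = 35486 mm.
= 35.49 m.

35.49 m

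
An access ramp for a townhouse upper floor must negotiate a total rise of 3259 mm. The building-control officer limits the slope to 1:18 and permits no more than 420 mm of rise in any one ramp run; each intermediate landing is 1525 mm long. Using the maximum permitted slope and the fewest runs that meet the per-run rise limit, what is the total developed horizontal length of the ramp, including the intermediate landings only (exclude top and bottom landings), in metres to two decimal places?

At most 420 each: 3259/420 = 7.76, giving 8 ramp runs. That means 7 intermediate landings.
Ramp run (horizontal) at 1:18: 3259 × 18 = 58662 mm.
Intermediate landings: 7 × 1525 = 10675 mm.
Total developed length = 58662 + 10675 = 69337 mm.
= 69.34 m.

69.34 m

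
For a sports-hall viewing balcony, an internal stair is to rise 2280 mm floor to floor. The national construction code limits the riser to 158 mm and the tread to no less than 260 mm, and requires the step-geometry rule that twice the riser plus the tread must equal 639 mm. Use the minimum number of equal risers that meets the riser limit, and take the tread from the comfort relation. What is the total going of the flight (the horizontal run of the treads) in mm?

4690 mm

⌈2280/158⌉ = 15 risers.
Riser R = 2280 / 15 = 152 mm, within the 158 mm limit.
Tread T = 639 − 2 × 152 = 335 mm (≥ 260 mm).
15 risers give 14 treads; going = 14 × 335 = 4690 mm.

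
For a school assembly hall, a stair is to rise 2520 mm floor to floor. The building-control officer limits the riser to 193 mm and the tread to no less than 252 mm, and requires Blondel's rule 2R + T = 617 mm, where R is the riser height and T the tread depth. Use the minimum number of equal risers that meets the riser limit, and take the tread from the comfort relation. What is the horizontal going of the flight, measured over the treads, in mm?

3341 mm

2520 / 193 = 13.057 → round up to 14 risers.
Riser R = 2520 / 14 = 180 mm, within the 193 mm limit.
T = 617 − 2·180 = 257 mm, which satisfies the 252 mm minimum.
Going = (14 − 1) × 257 = 3341 mm.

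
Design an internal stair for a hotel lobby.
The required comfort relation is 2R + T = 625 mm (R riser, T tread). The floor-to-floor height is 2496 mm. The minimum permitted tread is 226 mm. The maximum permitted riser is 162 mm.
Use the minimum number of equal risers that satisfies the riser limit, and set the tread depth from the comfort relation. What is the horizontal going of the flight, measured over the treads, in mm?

⌈2496/162⌉ = 16 risers.
Each riser is 2496/16 = 156 mm (≤ 162 mm).
Tread T = 625 − 2 × 156 = 313 mm (≥ 226 mm).
16 risers give 15 treads; going = 15 × 313 = 4695 mm.

4695 mm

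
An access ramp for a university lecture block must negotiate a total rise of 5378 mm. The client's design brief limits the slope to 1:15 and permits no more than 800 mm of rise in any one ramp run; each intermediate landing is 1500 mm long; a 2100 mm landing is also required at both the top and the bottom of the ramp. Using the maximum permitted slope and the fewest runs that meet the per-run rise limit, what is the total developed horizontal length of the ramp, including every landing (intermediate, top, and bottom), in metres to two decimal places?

93.87 m

5378 / 800 = 6.72, so 7 ramp runs are needed. That means 6 intermediate landings.
Ramp run (horizontal) at 1:15: 5378 × 15 = 80670 mm.
Intermediate landings: 6 × 1500 = 9000 mm.
Top and bottom landings: 2 × 2100 = 4200 mm.
Total = 80670 + 9000 + 4200 = 93870 mm.
= 93.87 m.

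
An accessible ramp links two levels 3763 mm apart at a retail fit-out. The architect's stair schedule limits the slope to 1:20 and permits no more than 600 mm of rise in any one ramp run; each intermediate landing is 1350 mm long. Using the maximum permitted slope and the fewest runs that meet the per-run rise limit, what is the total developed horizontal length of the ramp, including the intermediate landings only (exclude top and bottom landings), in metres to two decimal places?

At most 600 each: 3763/600 = 6.27, giving 7 ramp runs. That means 6 intermediate landings.
Ramp run (horizontal) at 1:20: 3763 × 20 = 75260 mm.
Intermediate landings: 6 × 1350 = 8100 mm.
Developed length = 75260 + 8100 = 83360 mm.
= 83.36 m.

83.36 m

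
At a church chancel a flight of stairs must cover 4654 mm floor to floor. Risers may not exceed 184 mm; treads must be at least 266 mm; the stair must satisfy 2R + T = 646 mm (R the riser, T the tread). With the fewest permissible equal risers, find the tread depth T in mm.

⌈4654/184⌉ = 26 risers.
Each riser is 4654/26 = 179 mm (≤ 184 mm).
From 2R + T = 646: T = 646 − 358 = 288 mm.

288 mm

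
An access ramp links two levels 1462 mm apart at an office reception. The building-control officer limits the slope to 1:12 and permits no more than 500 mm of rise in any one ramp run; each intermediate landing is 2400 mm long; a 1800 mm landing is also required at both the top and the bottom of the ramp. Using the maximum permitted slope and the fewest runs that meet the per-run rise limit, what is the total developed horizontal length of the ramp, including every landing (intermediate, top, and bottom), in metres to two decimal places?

At most 500 each: 1462/500 = 2.92, giving 3 ramp runs. That means 2 intermediate landings.
Horizontal run for 1462 mm of rise at 1:12 is 1462 × 12 = 17544 mm.
Intermediate landings: 2 × 2400 = 4800 mm.
Top and bottom landings: 2 × 1800 = 3600 mm.
Total = 17544 + 4800 + 3600 = 25944 mm.
= 25.94 m.

25.94 m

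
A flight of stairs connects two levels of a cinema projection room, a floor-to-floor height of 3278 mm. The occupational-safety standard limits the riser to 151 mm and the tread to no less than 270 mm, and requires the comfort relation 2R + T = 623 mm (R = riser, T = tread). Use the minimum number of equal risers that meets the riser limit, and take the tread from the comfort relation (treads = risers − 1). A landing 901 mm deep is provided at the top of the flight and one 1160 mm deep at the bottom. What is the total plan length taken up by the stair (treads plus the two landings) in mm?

⌈3278/151⌉ = 22 risers.
Riser R = 3278 / 22 = 149 mm, within the 151 mm limit.
Tread T = 623 − 2 × 149 = 325 mm (≥ 270 mm).
22 risers give 21 treads; going = 21 × 325 = 6825 mm.
Enclosure = 6825 + 901 + 1160 = 8886 mm.

8886 mm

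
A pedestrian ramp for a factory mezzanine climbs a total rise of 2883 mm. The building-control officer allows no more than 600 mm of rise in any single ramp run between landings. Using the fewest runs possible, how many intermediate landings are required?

4 intermediate landings

⌈2883/600⌉ = 5 ramp runs.
5 runs are separated by 4 intermediate landings.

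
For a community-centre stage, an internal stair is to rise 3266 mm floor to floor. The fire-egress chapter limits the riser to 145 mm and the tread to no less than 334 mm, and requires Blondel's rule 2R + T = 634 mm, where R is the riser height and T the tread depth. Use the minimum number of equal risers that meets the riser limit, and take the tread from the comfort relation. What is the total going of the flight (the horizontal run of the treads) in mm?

7700 mm

⌈3266/145⌉ = 23 risers.
R = 3266 ÷ 23 = 142 mm.
From 2R + T = 634: T = 634 − 284 = 350 mm.
23 risers give 22 treads; going = 22 × 350 = 7700 mm.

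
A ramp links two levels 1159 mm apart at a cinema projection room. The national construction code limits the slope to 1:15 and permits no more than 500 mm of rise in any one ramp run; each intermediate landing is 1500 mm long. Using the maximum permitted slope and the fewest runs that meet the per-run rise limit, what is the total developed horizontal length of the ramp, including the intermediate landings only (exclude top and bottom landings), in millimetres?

⌈1159/500⌉ = 3 ramp runs. That means 2 intermediate landings.
Horizontal run for 1159 mm of rise at 1:15 is 1159 × 15 = 17385 mm.
Intermediate landings: 2 × 1500 = 3000 mm.
Total developed length = 17385 + 3000 = 20385 mm.

20385 mm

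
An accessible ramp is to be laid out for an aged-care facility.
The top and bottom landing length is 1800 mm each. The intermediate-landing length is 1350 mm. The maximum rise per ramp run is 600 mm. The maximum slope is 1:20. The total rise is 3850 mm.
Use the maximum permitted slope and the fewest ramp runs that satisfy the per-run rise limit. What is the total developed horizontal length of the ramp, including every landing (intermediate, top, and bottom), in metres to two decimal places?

88.70 m

At most 600 each: 3850/600 = 6.42, giving 7 ramp runs. That means 6 intermediate landings.
Horizontal run for 3850 mm of rise at 1:20 is 3850 × 20 = 77000 mm.
6 intermediate landings contribute 6 × 1350 = 8100 mm.
Top and bottom landings: 2 × 1800 = 3600 mm.
Total = 77000 + 8100 + 3600 = 88700 mm.
= 88.70 m.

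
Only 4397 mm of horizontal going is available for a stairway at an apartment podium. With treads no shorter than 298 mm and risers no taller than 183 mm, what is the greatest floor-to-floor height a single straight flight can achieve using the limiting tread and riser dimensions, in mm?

4397 / 298 = 14.76, so 14 treads fit.
Risers = treads + 1 = 15.
Maximum height = 15 × 183 = 2745 mm.

2745 mm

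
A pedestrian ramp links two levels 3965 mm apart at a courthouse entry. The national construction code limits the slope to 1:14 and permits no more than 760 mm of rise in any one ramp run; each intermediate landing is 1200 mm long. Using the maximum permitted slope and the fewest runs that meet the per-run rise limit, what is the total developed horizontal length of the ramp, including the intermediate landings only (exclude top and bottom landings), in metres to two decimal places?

3965 / 760 = 5.217 → round up to 6 ramp runs. That means 5 intermediate landings.
Horizontal run for 3965 mm of rise at 1:14 is 3965 × 14 = 55510 mm.
Intermediate landings: 5 × 1200 = 6000 mm.
Developed length = 55510 + 6000 = 61510 mm.
= 61.51 m.

61.51 m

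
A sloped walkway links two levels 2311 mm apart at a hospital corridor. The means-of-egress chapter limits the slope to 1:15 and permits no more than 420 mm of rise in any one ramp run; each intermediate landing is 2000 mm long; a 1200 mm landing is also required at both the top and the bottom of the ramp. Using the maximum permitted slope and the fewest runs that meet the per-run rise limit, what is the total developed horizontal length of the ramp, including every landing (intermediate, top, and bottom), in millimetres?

At most 420 each: 2311/420 = 5.50, giving 6 ramp runs. That means 5 intermediate landings.
Horizontal run for 2311 mm of rise at 1:15 is 2311 × 15 = 34665 mm.
5 intermediate landings contribute 5 × 2000 = 10000 mm.
Top and bottom landings: 2 × 1200 = 2400 mm.
Total = 34665 + 10000 + 2400 = 47065 mm.

47065 mm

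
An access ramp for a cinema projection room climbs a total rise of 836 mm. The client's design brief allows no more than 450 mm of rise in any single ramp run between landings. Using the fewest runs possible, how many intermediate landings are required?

1 intermediate landings

836 / 450 = 1.858 → round up to 2 ramp runs.
2 runs are separated by 1 intermediate landings.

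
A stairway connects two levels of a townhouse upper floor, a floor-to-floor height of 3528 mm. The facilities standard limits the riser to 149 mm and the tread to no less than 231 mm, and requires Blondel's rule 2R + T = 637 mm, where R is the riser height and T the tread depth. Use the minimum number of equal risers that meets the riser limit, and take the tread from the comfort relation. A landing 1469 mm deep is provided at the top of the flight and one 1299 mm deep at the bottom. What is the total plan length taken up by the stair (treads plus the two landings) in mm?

3528 / 149 = 23.678 → round up to 24 risers.
R = 3528 ÷ 24 = 147 mm.
From 2R + T = 637: T = 637 − 294 = 343 mm.
Treads = 24 − 1 = 23; going = 23 × 343 = 7889 mm.
Add landings: 7889 + 1469 + 1299 = 10657 mm.

10657 mm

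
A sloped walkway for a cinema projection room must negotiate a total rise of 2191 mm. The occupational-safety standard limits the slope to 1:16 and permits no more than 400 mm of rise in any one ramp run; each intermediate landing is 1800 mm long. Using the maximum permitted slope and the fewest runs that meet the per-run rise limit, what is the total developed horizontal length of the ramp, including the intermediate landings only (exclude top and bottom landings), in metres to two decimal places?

44.06 m

2191 / 400 = 5.48, so 6 ramp runs are needed. That means 5 intermediate landings.
Horizontal run for 2191 mm of rise at 1:16 is 2191 × 16 = 35056 mm.
5 intermediate landings contribute 5 × 1800 = 9000 mm.
Total developed length = 35056 + 9000 = 44056 mm.
= 44.06 m.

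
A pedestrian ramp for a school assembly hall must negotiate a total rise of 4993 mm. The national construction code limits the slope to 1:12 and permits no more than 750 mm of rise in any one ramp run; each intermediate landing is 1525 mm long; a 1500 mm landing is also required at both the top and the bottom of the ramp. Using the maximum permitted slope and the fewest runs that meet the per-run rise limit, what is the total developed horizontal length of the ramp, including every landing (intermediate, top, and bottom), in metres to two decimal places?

72.07 m

⌈4993/750⌉ = 7 ramp runs. That means 6 intermediate landings.
Horizontal run for 4993 mm of rise at 1:12 is 4993 × 12 = 59916 mm.
Intermediate landings: 6 × 1525 = 9150 mm.
Top and bottom landings: 2 × 1500 = 3000 mm.
Total = 59916 + 9150 + 3000 = 72066 mm.
= 72.07 m.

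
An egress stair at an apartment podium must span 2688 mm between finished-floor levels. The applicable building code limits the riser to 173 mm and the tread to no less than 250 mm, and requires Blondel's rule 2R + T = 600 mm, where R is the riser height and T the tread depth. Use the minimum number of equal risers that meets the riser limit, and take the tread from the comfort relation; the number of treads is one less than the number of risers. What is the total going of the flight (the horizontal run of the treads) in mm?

3960 mm

At most 173 each: 2688/173 = 15.54, giving 16 risers.
Riser R = 2688 / 16 = 168 mm, within the 173 mm limit.
T = 600 − 2·168 = 264 mm, which satisfies the 250 mm minimum.
16 risers give 15 treads; going = 15 × 264 = 3960 mm.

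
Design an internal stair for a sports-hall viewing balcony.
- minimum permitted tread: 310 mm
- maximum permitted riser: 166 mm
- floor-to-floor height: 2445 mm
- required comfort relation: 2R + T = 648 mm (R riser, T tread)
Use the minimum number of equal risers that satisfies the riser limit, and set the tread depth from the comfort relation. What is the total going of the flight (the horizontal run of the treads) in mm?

4508 mm

⌈2445/166⌉ = 15 risers.
Each riser is 2445/15 = 163 mm (≤ 166 mm).
From 2R + T = 648: T = 648 − 326 = 322 mm.
Going = (15 − 1) × 322 = 4508 mm.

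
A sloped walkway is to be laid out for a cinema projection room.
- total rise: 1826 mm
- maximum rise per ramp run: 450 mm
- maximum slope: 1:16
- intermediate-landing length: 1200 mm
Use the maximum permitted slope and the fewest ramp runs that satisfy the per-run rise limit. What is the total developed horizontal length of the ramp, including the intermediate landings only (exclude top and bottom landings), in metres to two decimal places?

At most 450 each: 1826/450 = 4.06, giving 5 ramp runs. That means 4 intermediate landings.
Horizontal run for 1826 mm of rise at 1:16 is 1826 × 16 = 29216 mm.
Intermediate landings: 4 × 1200 = 4800 mm.
Total developed length = 29216 + 4800 = 34016 mm.
= 34.02 m.

34.02 m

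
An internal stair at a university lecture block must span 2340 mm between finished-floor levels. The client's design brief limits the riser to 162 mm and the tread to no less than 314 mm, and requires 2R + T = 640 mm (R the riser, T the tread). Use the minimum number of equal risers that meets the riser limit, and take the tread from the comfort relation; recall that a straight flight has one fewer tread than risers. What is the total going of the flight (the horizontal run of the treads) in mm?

2340 / 162 = 14.444 → round up to 15 risers.
Each riser is 2340/15 = 156 mm (≤ 162 mm).
Tread T = 640 − 2 × 156 = 328 mm (≥ 314 mm).
15 risers give 14 treads; going = 14 × 328 = 4592 mm.

4592 mm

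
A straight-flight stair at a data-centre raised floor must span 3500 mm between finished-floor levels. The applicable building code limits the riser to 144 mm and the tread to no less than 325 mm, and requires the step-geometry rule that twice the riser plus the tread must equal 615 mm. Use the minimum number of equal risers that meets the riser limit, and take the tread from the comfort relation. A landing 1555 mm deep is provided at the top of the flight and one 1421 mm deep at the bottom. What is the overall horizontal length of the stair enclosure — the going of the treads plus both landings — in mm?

⌈3500/144⌉ = 25 risers.
R = 3500 ÷ 25 = 140 mm.
Tread T = 615 − 2 × 140 = 335 mm (≥ 325 mm).
Going = (25 − 1) × 335 = 8040 mm.
Add landings: 8040 + 1555 + 1421 = 11016 mm.

11016 mm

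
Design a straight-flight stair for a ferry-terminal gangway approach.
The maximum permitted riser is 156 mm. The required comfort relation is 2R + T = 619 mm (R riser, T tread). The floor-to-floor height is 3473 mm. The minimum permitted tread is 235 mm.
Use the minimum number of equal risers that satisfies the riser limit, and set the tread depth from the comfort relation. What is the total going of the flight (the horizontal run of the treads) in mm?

6974 mm

3473 / 156 = 22.263 → round up to 23 risers.
R = 3473 ÷ 23 = 151 mm.
From 2R + T = 619: T = 619 − 302 = 317 mm.
23 risers give 22 treads; going = 22 × 317 = 6974 mm.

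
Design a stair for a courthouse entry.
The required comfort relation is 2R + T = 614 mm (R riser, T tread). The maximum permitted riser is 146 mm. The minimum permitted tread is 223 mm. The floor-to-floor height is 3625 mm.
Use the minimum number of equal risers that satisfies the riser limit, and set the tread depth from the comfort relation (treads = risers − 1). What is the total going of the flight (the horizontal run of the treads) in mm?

7776 mm

3625 / 146 = 24.829 → round up to 25 risers.
Each riser is 3625/25 = 145 mm (≤ 146 mm).
T = 614 − 2·145 = 324 mm, which satisfies the 223 mm minimum.
25 risers give 24 treads; going = 24 × 324 = 7776 mm.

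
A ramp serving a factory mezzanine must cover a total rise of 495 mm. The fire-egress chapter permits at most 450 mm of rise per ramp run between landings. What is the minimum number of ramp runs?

2 runs

495 / 450 = 1.100 → round up to 2 ramp runs.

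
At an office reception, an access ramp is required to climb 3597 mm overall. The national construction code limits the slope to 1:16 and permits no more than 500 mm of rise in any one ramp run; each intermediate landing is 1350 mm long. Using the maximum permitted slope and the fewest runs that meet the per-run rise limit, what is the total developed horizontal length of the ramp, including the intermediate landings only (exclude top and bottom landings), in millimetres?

67002 mm

At most 500 each: 3597/500 = 7.19, giving 8 ramp runs. That means 7 intermediate landings.
Ramp run (horizontal) at 1:16: 3597 × 16 = 57552 mm.
Intermediate landings: 7 × 1350 = 9450 mm.
Total developed length = 57552 + 9450 = 67002 mm.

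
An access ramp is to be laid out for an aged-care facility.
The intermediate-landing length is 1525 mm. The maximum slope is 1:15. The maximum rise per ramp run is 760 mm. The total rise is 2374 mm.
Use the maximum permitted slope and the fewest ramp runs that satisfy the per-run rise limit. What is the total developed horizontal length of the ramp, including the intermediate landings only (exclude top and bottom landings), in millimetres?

40185 mm

2374 / 760 = 3.12, so 4 ramp runs are needed. That means 3 intermediate landings.
Horizontal run for 2374 mm of rise at 1:15 is 2374 × 15 = 35610 mm.
3 intermediate landings contribute 3 × 1525 = 4575 mm.
Total developed length = 35610 + 4575 = 40185 mm.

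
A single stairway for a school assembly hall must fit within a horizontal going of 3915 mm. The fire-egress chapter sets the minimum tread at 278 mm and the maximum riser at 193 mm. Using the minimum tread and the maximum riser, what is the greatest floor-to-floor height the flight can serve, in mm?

Treads that fit: ⌊3915 / 278⌋ = 14.
Risers = treads + 1 = 15.
Maximum height = 15 × 193 = 2895 mm.

2895 mm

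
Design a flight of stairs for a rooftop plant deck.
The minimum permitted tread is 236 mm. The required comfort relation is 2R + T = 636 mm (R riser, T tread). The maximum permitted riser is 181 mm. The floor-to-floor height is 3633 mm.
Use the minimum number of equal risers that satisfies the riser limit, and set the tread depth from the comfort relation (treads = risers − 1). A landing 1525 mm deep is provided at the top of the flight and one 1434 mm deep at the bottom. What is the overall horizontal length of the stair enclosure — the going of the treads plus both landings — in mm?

⌈3633/181⌉ = 21 risers.
R = 3633 ÷ 21 = 173 mm.
T = 636 − 2·173 = 290 mm, which satisfies the 236 mm minimum.
Going = (21 − 1) × 290 = 5800 mm.
Add landings: 5800 + 1525 + 1434 = 8759 mm.

8759 mm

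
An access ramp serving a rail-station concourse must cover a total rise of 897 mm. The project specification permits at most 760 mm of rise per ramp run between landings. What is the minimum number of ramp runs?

2 runs

897 / 760 = 1.18, so 2 ramp runs are needed.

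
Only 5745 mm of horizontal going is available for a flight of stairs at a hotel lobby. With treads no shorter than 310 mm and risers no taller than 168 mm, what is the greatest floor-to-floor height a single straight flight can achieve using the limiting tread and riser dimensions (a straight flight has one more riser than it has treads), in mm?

3192 mm

Treads that fit: ⌊5745 / 310⌋ = 18.
Risers = treads + 1 = 19.
Maximum height = 19 × 168 = 3192 mm.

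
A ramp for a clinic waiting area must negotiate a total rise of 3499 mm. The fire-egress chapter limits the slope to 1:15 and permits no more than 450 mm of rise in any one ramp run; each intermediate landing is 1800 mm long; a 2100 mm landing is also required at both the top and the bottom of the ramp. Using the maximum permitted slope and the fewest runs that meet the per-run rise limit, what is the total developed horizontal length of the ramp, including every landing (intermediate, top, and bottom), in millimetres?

At most 450 each: 3499/450 = 7.78, giving 8 ramp runs. That means 7 intermediate landings.
Ramp run (horizontal) at 1:15: 3499 × 15 = 52485 mm.
Intermediate landings: 7 × 1800 = 12600 mm.
Top and bottom landings: 2 × 2100 = 4200 mm.
Total = 52485 + 12600 + 4200 = 69285 mm.

69285 mm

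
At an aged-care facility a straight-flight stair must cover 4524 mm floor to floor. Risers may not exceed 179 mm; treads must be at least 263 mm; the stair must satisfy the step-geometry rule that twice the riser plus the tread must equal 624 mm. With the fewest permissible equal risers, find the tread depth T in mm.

276 mm

⌈4524/179⌉ = 26 risers.
Riser R = 4524 / 26 = 174 mm, within the 179 mm limit.
From 2R + T = 624: T = 624 − 348 = 276 mm.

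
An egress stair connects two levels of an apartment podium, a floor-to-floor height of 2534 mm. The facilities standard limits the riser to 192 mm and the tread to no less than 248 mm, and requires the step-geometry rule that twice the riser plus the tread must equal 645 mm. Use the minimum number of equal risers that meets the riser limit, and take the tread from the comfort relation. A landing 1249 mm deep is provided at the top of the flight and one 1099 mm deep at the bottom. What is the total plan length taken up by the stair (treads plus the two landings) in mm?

6027 mm

At most 192 each: 2534/192 = 13.20, giving 14 risers.
Each riser is 2534/14 = 181 mm (≤ 192 mm).
T = 645 − 2·181 = 283 mm, which satisfies the 248 mm minimum.
14 risers give 13 treads; going = 13 × 283 = 3679 mm.
Enclosure = 3679 + 1249 + 1099 = 6027 mm.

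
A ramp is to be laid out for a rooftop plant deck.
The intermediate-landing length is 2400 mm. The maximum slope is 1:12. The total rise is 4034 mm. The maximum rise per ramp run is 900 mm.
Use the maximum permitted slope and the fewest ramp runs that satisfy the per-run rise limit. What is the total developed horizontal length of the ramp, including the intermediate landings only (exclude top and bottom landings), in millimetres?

4034 / 900 = 4.482 → round up to 5 ramp runs. That means 4 intermediate landings.
Ramp run (horizontal) at 1:12: 4034 × 12 = 48408 mm.
Intermediate landings: 4 × 2400 = 9600 mm.
Developed length = 48408 + 9600 = 58008 mm.

58008 mm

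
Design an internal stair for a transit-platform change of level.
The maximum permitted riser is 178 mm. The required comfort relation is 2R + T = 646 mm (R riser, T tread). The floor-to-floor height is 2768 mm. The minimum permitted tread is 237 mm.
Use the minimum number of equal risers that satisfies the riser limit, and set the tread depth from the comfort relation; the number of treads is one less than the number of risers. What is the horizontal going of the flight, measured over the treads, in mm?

4500 mm

2768 / 178 = 15.551 → round up to 16 risers.
Each riser is 2768/16 = 173 mm (≤ 178 mm).
From 2R + T = 646: T = 646 − 346 = 300 mm.
Treads = 16 − 1 = 15; going = 15 × 300 = 4500 mm.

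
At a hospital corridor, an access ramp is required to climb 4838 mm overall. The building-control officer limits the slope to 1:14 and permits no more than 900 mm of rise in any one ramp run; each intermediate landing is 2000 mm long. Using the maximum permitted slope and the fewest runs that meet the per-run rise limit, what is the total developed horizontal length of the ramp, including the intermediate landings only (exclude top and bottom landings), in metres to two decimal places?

77.73 m

⌈4838/900⌉ = 6 ramp runs. That means 5 intermediate landings.
Horizontal run for 4838 mm of rise at 1:14 is 4838 × 14 = 67732 mm.
5 intermediate landings contribute 5 × 2000 = 10000 mm.
Total developed length = 67732 + 10000 = 77732 mm.
= 77.73 m.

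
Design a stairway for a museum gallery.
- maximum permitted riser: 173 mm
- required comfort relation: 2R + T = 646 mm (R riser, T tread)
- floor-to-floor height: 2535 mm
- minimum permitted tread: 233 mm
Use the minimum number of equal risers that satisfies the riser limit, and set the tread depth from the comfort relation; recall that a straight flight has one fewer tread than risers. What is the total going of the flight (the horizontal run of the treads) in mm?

4312 mm

At most 173 each: 2535/173 = 14.65, giving 15 risers.
R = 2535 ÷ 15 = 169 mm.
T = 646 − 2·169 = 308 mm, which satisfies the 233 mm minimum.
Going = (15 − 1) × 308 = 4312 mm.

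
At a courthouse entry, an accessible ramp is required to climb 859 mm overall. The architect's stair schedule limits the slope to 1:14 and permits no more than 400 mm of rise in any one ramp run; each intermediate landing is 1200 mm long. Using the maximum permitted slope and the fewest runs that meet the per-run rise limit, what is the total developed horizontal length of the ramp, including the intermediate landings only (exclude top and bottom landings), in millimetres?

⌈859/400⌉ = 3 ramp runs. That means 2 intermediate landings.
Ramp run (horizontal) at 1:14: 859 × 14 = 12026 mm.
Intermediate landings: 2 × 1200 = 2400 mm.
Total developed length = 12026 + 2400 = 14426 mm.

14426 mm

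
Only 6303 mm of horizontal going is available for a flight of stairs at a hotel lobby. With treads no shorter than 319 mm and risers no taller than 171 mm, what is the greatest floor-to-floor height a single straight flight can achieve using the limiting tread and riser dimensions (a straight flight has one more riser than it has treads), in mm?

3420 mm

Treads that fit: ⌊6303 / 319⌋ = 19.
Risers = treads + 1 = 20.
Maximum height = 20 × 171 = 3420 mm.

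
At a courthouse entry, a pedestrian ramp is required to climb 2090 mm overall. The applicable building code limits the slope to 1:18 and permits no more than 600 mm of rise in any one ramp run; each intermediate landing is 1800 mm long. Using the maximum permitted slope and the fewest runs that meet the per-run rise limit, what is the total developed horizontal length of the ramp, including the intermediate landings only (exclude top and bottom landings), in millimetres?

43020 mm

⌈2090/600⌉ = 4 ramp runs. That means 3 intermediate landings.
Ramp run (horizontal) at 1:18: 2090 × 18 = 37620 mm.
3 intermediate landings contribute 3 × 1800 = 5400 mm.
Developed length = 37620 + 5400 = 43020 mm.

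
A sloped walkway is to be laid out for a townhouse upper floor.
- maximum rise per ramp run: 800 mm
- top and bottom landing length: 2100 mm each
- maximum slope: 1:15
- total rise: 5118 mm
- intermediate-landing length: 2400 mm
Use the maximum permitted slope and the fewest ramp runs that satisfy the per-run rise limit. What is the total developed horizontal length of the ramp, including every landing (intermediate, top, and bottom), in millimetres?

95370 mm

5118 / 800 = 6.40, so 7 ramp runs are needed. That means 6 intermediate landings.
Ramp run (horizontal) at 1:15: 5118 × 15 = 76770 mm.
6 intermediate landings contribute 6 × 2400 = 14400 mm.
Top and bottom landings: 2 × 2100 = 4200 mm.
Total = 76770 + 14400 + 4200 = 95370 mm.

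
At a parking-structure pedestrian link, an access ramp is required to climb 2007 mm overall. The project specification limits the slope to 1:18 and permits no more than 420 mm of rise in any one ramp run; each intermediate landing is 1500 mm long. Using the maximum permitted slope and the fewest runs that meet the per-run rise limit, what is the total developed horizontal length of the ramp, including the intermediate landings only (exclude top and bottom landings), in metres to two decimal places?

2007 / 420 = 4.78, so 5 ramp runs are needed. That means 4 intermediate landings.
Ramp run (horizontal) at 1:18: 2007 × 18 = 36126 mm.
Intermediate landings: 4 × 1500 = 6000 mm.
Total developed length = 36126 + 6000 = 42126 mm.
= 42.13 m.

42.13 m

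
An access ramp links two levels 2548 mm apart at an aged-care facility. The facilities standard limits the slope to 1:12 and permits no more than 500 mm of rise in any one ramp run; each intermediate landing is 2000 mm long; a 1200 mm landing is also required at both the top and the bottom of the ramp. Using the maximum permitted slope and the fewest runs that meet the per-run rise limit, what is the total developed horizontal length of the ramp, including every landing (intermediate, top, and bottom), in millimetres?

2548 / 500 = 5.10, so 6 ramp runs are needed. That means 5 intermediate landings.
Ramp run (horizontal) at 1:12: 2548 × 12 = 30576 mm.
Intermediate landings: 5 × 2000 = 10000 mm.
Top and bottom landings: 2 × 1200 = 2400 mm.
Total = 30576 + 10000 + 2400 = 42976 mm.

42976 mm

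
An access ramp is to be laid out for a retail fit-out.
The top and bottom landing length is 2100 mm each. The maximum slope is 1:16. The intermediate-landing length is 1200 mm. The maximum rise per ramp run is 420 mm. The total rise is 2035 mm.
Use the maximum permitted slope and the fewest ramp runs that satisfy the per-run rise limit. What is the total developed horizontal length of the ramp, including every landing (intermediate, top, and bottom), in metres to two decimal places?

41.56 m

At most 420 each: 2035/420 = 4.85, giving 5 ramp runs. That means 4 intermediate landings.
Ramp run (horizontal) at 1:16: 2035 × 16 = 32560 mm.
4 intermediate landings contribute 4 × 1200 = 4800 mm.
Top and bottom landings: 2 × 2100 = 4200 mm.
Total = 32560 + 4800 + 4200 = 41560 mm.
= 41.56 m.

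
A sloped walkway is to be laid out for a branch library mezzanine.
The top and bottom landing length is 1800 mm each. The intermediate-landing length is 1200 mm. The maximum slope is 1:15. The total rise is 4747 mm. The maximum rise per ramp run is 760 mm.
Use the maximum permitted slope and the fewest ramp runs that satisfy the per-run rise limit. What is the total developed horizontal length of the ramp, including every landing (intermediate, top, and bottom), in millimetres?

⌈4747/760⌉ = 7 ramp runs. That means 6 intermediate landings.
Horizontal run for 4747 mm of rise at 1:15 is 4747 × 15 = 71205 mm.
Intermediate landings: 6 × 1200 = 7200 mm.
Top and bottom landings: 2 × 1800 = 3600 mm.
Total = 71205 + 7200 + 3600 = 82005 mm.

82005 mm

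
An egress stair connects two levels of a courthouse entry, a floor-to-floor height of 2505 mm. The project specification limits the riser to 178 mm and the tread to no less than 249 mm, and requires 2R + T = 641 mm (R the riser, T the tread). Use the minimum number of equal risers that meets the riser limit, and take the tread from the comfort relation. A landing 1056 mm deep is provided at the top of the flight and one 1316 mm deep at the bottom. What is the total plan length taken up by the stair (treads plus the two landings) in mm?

6670 mm

At most 178 each: 2505/178 = 14.07, giving 15 risers.
Riser R = 2505 / 15 = 167 mm, within the 178 mm limit.
From 2R + T = 641: T = 641 − 334 = 307 mm.
Treads = 15 − 1 = 14; going = 14 × 307 = 4298 mm.
Enclosure = 4298 + 1056 + 1316 = 6670 mm.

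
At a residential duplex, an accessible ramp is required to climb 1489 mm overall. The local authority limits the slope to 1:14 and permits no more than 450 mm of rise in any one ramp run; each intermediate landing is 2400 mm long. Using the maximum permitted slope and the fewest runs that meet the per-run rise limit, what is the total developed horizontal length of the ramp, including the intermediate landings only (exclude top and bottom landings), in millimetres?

28046 mm

⌈1489/450⌉ = 4 ramp runs. That means 3 intermediate landings.
Ramp run (horizontal) at 1:14: 1489 × 14 = 20846 mm.
Intermediate landings: 3 × 2400 = 7200 mm.
Developed length = 20846 + 7200 = 28046 mm.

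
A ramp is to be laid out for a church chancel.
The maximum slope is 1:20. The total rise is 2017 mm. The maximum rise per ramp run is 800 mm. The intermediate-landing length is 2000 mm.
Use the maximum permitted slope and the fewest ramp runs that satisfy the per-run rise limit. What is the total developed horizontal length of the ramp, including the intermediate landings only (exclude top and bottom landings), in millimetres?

2017 / 800 = 2.521 → round up to 3 ramp runs. That means 2 intermediate landings.
Ramp run (horizontal) at 1:20: 2017 × 20 = 40340 mm.
Intermediate landings: 2 × 2000 = 4000 mm.
Total developed length = 40340 + 4000 = 44340 mm.

44340 mm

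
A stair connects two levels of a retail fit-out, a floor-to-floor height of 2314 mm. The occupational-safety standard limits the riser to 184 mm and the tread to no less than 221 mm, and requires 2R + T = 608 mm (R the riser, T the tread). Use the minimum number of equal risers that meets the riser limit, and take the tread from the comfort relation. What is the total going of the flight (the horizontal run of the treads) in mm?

3024 mm

⌈2314/184⌉ = 13 risers.
Riser R = 2314 / 13 = 178 mm, within the 184 mm limit.
Tread T = 608 − 2 × 178 = 252 mm (≥ 221 mm).
Treads = 13 − 1 = 12; going = 12 × 252 = 3024 mm.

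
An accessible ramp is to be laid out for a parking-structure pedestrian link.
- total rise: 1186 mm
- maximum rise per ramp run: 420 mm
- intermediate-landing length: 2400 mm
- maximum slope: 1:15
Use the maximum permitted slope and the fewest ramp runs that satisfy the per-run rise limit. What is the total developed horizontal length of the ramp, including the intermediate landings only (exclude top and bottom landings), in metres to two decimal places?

22.59 m

At most 420 each: 1186/420 = 2.82, giving 3 ramp runs. That means 2 intermediate landings.
Horizontal run for 1186 mm of rise at 1:15 is 1186 × 15 = 17790 mm.
2 intermediate landings contribute 2 × 2400 = 4800 mm.
Total developed length = 17790 + 4800 = 22590 mm.
= 22.59 m.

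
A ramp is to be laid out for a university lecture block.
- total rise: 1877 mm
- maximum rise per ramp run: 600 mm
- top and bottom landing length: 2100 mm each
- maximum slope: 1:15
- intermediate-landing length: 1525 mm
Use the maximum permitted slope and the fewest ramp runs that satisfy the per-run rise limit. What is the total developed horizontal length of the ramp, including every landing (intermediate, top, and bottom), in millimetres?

36930 mm

1877 / 600 = 3.13, so 4 ramp runs are needed. That means 3 intermediate landings.
Horizontal run for 1877 mm of rise at 1:15 is 1877 × 15 = 28155 mm.
Intermediate landings: 3 × 1525 = 4575 mm.
Top and bottom landings: 2 × 2100 = 4200 mm.
Total = 28155 + 4575 + 4200 = 36930 mm.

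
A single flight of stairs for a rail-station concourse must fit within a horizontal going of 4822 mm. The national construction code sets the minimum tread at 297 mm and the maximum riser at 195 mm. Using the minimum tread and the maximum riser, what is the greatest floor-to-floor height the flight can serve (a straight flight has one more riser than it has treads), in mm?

Treads that fit: ⌊4822 / 297⌋ = 16.
Risers = treads + 1 = 17.
Maximum height = 17 × 195 = 3315 mm.

3315 mm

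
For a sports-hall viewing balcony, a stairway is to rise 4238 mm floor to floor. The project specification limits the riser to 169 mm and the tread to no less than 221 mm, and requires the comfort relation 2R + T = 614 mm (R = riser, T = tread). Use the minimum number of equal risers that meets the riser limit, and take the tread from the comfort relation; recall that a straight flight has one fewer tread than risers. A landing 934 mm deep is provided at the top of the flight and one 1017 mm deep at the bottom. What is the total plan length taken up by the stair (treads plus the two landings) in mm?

4238 / 169 = 25.08, so 26 risers are needed.
R = 4238 ÷ 26 = 163 mm.
Tread T = 614 − 2 × 163 = 288 mm (≥ 221 mm).
26 risers give 25 treads; going = 25 × 288 = 7200 mm.
Enclosure = 7200 + 934 + 1017 = 9151 mm.

9151 mm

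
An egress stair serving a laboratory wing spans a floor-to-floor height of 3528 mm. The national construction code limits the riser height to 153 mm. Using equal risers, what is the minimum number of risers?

3528 / 153 = 23.06, so 24 risers are needed.

24 risers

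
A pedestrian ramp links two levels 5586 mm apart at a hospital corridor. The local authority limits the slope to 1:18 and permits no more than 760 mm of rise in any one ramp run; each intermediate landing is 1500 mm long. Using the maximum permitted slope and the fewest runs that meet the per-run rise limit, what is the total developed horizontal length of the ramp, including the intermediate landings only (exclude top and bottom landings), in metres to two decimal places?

111.05 m

⌈5586/760⌉ = 8 ramp runs. That means 7 intermediate landings.
Ramp run (horizontal) at 1:18: 5586 × 18 = 100548 mm.
7 intermediate landings contribute 7 × 1500 = 10500 mm.
Total developed length = 100548 + 10500 = 111048 mm.
= 111.05 m.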